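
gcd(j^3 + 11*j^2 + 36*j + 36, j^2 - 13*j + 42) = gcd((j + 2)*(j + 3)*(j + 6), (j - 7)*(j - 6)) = 1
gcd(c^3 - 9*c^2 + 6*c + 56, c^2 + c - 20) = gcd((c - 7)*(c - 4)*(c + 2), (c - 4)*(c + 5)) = c - 4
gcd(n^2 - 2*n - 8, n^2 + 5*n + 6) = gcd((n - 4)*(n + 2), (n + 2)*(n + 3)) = n + 2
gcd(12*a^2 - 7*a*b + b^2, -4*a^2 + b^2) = 1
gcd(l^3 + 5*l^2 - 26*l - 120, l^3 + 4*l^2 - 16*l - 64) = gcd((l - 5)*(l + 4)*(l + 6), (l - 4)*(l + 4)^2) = l + 4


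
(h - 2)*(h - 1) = h^2 - 3*h + 2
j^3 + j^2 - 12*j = j*(j - 3)*(j + 4)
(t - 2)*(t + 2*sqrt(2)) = t^2 - 2*t + 2*sqrt(2)*t - 4*sqrt(2)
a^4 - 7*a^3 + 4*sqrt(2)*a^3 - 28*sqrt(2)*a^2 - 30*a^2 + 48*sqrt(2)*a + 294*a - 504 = (a - 4)*(a - 3)*(a - 3*sqrt(2))*(a + 7*sqrt(2))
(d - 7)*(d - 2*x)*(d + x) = d^3 - d^2*x - 7*d^2 - 2*d*x^2 + 7*d*x + 14*x^2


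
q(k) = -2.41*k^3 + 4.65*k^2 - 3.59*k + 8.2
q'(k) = -7.23*k^2 + 9.3*k - 3.59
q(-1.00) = 18.85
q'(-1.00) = -20.12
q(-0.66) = 13.29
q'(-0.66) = -12.88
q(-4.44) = 326.75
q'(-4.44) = -187.41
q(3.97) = -83.56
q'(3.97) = -80.62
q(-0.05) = 8.39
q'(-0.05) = -4.07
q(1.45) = 5.42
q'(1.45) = -5.31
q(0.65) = 7.17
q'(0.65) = -0.60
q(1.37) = 5.81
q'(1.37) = -4.42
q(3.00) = -25.79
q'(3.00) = -40.76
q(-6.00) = 717.70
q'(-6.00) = -319.67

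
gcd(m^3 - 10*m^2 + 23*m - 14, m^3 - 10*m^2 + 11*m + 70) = m - 7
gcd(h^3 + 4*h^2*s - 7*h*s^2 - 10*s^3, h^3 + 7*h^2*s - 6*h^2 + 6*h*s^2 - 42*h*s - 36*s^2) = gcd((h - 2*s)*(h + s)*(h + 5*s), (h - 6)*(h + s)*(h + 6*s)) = h + s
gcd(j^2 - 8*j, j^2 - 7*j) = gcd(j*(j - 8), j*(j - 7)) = j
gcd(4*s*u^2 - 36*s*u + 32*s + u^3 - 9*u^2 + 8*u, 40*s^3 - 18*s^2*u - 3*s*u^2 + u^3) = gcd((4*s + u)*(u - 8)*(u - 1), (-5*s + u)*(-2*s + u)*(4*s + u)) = 4*s + u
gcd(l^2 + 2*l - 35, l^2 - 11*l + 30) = l - 5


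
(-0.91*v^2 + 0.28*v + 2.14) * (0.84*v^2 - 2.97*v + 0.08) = -0.7644*v^4 + 2.9379*v^3 + 0.8932*v^2 - 6.3334*v + 0.1712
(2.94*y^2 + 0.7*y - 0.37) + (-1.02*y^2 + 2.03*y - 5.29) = 1.92*y^2 + 2.73*y - 5.66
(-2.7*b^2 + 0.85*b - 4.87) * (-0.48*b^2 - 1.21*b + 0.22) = 1.296*b^4 + 2.859*b^3 + 0.7151*b^2 + 6.0797*b - 1.0714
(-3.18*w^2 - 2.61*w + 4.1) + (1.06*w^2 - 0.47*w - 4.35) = -2.12*w^2 - 3.08*w - 0.25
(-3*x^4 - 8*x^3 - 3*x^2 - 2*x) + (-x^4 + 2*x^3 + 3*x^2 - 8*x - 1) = -4*x^4 - 6*x^3 - 10*x - 1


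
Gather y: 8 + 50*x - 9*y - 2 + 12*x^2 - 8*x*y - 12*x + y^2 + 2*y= 12*x^2 + 38*x + y^2 + y*(-8*x - 7) + 6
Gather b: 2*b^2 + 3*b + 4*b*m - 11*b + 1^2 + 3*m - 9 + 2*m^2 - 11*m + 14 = 2*b^2 + b*(4*m - 8) + 2*m^2 - 8*m + 6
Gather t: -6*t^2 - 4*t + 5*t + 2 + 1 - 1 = -6*t^2 + t + 2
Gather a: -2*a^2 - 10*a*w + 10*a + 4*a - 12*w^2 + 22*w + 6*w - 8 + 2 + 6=-2*a^2 + a*(14 - 10*w) - 12*w^2 + 28*w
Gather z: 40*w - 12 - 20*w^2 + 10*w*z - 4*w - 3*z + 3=-20*w^2 + 36*w + z*(10*w - 3) - 9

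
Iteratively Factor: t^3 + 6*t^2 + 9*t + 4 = (t + 1)*(t^2 + 5*t + 4) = (t + 1)*(t + 4)*(t + 1)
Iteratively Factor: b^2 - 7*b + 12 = (b - 3)*(b - 4)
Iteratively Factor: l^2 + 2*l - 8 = (l + 4)*(l - 2)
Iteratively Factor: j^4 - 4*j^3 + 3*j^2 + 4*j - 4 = (j + 1)*(j^3 - 5*j^2 + 8*j - 4) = (j - 2)*(j + 1)*(j^2 - 3*j + 2) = (j - 2)^2*(j + 1)*(j - 1)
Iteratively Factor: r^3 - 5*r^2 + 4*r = (r - 4)*(r^2 - r) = (r - 4)*(r - 1)*(r)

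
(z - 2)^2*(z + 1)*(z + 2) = z^4 - z^3 - 6*z^2 + 4*z + 8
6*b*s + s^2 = s*(6*b + s)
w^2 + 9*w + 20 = (w + 4)*(w + 5)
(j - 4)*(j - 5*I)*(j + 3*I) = j^3 - 4*j^2 - 2*I*j^2 + 15*j + 8*I*j - 60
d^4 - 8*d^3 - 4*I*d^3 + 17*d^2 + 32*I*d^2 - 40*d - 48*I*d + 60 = (d - 6)*(d - 2)*(d - 5*I)*(d + I)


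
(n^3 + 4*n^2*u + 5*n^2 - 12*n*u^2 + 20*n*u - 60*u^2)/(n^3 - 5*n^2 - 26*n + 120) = (n^2 + 4*n*u - 12*u^2)/(n^2 - 10*n + 24)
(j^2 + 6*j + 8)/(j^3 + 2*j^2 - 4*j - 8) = (j + 4)/(j^2 - 4)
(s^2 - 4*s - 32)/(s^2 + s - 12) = (s - 8)/(s - 3)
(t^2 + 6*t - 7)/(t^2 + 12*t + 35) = (t - 1)/(t + 5)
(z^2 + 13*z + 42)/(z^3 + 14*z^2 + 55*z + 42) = 1/(z + 1)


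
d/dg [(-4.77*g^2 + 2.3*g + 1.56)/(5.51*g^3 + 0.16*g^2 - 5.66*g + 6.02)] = (26.2827*g^4 - 25.346*g^3 + 0.843399999999995*g^2 - 57.93*g + 22.6756)/(30.3601*g^6 + 1.7632*g^5 - 62.3476*g^4 + 64.5292*g^3 + 33.962*g^2 - 68.1464*g + 36.2404)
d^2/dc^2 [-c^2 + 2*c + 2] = -2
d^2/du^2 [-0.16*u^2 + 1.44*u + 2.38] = -0.320000000000000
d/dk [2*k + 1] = 2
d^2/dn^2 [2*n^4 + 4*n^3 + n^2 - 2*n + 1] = 24*n^2 + 24*n + 2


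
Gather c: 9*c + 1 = 9*c + 1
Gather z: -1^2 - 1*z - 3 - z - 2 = -2*z - 6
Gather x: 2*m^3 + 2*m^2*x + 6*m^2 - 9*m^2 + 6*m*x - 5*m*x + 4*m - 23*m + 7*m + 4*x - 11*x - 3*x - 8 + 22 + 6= 2*m^3 - 3*m^2 - 12*m + x*(2*m^2 + m - 10) + 20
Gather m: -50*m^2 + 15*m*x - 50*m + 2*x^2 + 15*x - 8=-50*m^2 + m*(15*x - 50) + 2*x^2 + 15*x - 8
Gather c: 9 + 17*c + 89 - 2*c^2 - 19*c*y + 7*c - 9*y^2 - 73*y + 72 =-2*c^2 + c*(24 - 19*y) - 9*y^2 - 73*y + 170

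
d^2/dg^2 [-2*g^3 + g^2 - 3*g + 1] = 2 - 12*g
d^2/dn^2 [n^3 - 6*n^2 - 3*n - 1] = 6*n - 12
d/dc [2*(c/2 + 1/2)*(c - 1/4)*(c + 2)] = 3*c^2 + 11*c/2 + 5/4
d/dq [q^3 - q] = 3*q^2 - 1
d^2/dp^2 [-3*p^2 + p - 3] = -6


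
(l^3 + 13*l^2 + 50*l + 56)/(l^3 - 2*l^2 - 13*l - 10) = (l^2 + 11*l + 28)/(l^2 - 4*l - 5)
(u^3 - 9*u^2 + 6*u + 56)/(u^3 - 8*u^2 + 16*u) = (u^2 - 5*u - 14)/(u*(u - 4))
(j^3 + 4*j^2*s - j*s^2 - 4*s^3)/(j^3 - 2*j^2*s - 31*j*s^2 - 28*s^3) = (-j + s)/(-j + 7*s)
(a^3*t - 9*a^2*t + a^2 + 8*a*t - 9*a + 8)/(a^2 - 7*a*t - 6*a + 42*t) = (a^3*t - 9*a^2*t + a^2 + 8*a*t - 9*a + 8)/(a^2 - 7*a*t - 6*a + 42*t)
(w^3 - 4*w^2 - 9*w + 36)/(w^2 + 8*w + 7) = (w^3 - 4*w^2 - 9*w + 36)/(w^2 + 8*w + 7)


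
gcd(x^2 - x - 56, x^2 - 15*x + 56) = x - 8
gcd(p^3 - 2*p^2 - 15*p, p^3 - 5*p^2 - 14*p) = p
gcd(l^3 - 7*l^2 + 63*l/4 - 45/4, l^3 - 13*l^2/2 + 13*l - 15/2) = l^2 - 11*l/2 + 15/2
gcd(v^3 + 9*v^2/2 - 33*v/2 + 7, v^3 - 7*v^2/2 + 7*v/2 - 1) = v^2 - 5*v/2 + 1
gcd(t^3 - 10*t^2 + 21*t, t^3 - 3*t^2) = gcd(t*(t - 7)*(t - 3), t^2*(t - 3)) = t^2 - 3*t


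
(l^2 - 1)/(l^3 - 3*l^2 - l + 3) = 1/(l - 3)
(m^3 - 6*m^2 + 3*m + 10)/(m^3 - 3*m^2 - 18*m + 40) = (m + 1)/(m + 4)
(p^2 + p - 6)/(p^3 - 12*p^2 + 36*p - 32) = (p + 3)/(p^2 - 10*p + 16)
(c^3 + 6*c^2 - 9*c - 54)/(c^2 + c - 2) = (c^3 + 6*c^2 - 9*c - 54)/(c^2 + c - 2)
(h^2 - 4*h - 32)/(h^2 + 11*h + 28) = (h - 8)/(h + 7)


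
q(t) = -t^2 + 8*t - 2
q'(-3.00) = 14.00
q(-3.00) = -35.00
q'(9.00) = -10.00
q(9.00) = -11.00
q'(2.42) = 3.16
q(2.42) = 11.50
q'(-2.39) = 12.78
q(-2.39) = -26.83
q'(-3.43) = 14.86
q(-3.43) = -41.20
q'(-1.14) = 10.28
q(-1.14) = -12.42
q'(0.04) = 7.92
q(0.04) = -1.68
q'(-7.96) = 23.92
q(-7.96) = -129.04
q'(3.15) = 1.70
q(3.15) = 13.28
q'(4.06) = -0.12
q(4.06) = 14.00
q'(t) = 8 - 2*t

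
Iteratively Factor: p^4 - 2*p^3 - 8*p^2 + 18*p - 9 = (p - 1)*(p^3 - p^2 - 9*p + 9) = (p - 1)*(p + 3)*(p^2 - 4*p + 3) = (p - 3)*(p - 1)*(p + 3)*(p - 1)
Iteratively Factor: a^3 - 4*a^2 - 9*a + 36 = (a - 3)*(a^2 - a - 12) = (a - 3)*(a + 3)*(a - 4)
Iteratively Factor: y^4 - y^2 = (y)*(y^3 - y) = y^2*(y^2 - 1) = y^2*(y + 1)*(y - 1)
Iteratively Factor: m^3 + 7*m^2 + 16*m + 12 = (m + 3)*(m^2 + 4*m + 4) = (m + 2)*(m + 3)*(m + 2)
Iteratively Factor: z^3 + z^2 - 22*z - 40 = (z + 4)*(z^2 - 3*z - 10) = (z + 2)*(z + 4)*(z - 5)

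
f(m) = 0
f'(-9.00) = 0.00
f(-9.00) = 0.00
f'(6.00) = 0.00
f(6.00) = 0.00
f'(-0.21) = 0.00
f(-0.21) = 0.00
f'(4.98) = 0.00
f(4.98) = 0.00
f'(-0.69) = 0.00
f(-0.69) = 0.00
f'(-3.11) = 0.00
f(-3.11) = 0.00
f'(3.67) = 0.00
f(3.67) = 0.00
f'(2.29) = 0.00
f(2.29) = 0.00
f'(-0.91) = 0.00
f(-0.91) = 0.00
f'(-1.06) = 0.00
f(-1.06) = 0.00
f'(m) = 0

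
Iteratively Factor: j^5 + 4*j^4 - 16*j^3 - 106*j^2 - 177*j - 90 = (j - 5)*(j^4 + 9*j^3 + 29*j^2 + 39*j + 18) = (j - 5)*(j + 3)*(j^3 + 6*j^2 + 11*j + 6) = (j - 5)*(j + 3)^2*(j^2 + 3*j + 2) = (j - 5)*(j + 1)*(j + 3)^2*(j + 2)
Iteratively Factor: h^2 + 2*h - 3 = (h + 3)*(h - 1)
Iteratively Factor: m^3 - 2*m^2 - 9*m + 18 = (m - 2)*(m^2 - 9) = (m - 2)*(m + 3)*(m - 3)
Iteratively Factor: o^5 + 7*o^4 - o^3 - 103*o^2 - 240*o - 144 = (o + 4)*(o^4 + 3*o^3 - 13*o^2 - 51*o - 36) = (o + 3)*(o + 4)*(o^3 - 13*o - 12) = (o + 3)^2*(o + 4)*(o^2 - 3*o - 4) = (o + 1)*(o + 3)^2*(o + 4)*(o - 4)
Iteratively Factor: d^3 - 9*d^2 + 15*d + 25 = (d + 1)*(d^2 - 10*d + 25) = (d - 5)*(d + 1)*(d - 5)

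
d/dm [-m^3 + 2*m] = 2 - 3*m^2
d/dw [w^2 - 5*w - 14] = 2*w - 5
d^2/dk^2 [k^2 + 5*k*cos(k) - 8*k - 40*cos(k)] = -5*k*cos(k) - 10*sin(k) + 40*cos(k) + 2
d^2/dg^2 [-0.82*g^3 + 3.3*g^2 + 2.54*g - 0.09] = 6.6 - 4.92*g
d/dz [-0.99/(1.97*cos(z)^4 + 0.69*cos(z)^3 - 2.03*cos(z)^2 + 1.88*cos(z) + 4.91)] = (-7.8012*cos(z)^3 - 2.0493*cos(z)^2 + 4.0194*cos(z) - 1.8612)*sin(z)/(1.97*cos(z)^4 + 0.69*cos(z)^3 - 2.03*cos(z)^2 + 1.88*cos(z) + 4.91)^2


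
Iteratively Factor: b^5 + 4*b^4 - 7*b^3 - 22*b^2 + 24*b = (b + 3)*(b^4 + b^3 - 10*b^2 + 8*b) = (b - 2)*(b + 3)*(b^3 + 3*b^2 - 4*b) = (b - 2)*(b - 1)*(b + 3)*(b^2 + 4*b) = b*(b - 2)*(b - 1)*(b + 3)*(b + 4)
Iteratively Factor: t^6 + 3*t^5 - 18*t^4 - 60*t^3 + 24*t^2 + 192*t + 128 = (t + 2)*(t^5 + t^4 - 20*t^3 - 20*t^2 + 64*t + 64) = (t + 2)*(t + 4)*(t^4 - 3*t^3 - 8*t^2 + 12*t + 16) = (t + 2)^2*(t + 4)*(t^3 - 5*t^2 + 2*t + 8) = (t - 2)*(t + 2)^2*(t + 4)*(t^2 - 3*t - 4) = (t - 4)*(t - 2)*(t + 2)^2*(t + 4)*(t + 1)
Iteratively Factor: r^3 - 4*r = (r + 2)*(r^2 - 2*r) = r*(r + 2)*(r - 2)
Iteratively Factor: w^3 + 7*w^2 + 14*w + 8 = (w + 1)*(w^2 + 6*w + 8) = (w + 1)*(w + 4)*(w + 2)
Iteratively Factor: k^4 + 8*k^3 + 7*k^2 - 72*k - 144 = (k + 4)*(k^3 + 4*k^2 - 9*k - 36) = (k + 3)*(k + 4)*(k^2 + k - 12) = (k + 3)*(k + 4)^2*(k - 3)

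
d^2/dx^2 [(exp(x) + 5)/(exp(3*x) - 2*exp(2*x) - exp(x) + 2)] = (4*exp(6*x) + 39*exp(5*x) - 102*exp(4*x) + 42*exp(3*x) - 36*exp(2*x) + 87*exp(x) + 14)*exp(x)/(exp(9*x) - 6*exp(8*x) + 9*exp(7*x) + 10*exp(6*x) - 33*exp(5*x) + 6*exp(4*x) + 35*exp(3*x) - 18*exp(2*x) - 12*exp(x) + 8)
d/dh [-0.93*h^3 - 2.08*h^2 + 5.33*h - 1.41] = -2.79*h^2 - 4.16*h + 5.33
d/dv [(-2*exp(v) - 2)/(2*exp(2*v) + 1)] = 2*(4*(exp(v) + 1)*exp(v) - 2*exp(2*v) - 1)*exp(v)/(2*exp(2*v) + 1)^2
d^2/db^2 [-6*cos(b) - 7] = 6*cos(b)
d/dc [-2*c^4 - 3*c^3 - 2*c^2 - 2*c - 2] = -8*c^3 - 9*c^2 - 4*c - 2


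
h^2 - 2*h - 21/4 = (h - 7/2)*(h + 3/2)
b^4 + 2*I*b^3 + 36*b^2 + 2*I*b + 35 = (b - 5*I)*(b + 7*I)*(-I*b + 1)*(I*b + 1)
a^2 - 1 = (a - 1)*(a + 1)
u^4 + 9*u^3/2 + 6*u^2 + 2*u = u*(u + 1/2)*(u + 2)^2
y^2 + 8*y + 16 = (y + 4)^2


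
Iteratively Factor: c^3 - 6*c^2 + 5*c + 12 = (c - 4)*(c^2 - 2*c - 3) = (c - 4)*(c - 3)*(c + 1)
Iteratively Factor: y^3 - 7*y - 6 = (y + 2)*(y^2 - 2*y - 3) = (y - 3)*(y + 2)*(y + 1)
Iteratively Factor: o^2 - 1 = (o + 1)*(o - 1)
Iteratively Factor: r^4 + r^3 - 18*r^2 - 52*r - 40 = (r + 2)*(r^3 - r^2 - 16*r - 20) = (r + 2)^2*(r^2 - 3*r - 10) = (r + 2)^3*(r - 5)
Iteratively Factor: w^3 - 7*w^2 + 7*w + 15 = (w - 3)*(w^2 - 4*w - 5) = (w - 3)*(w + 1)*(w - 5)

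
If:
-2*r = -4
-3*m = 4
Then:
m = -4/3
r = 2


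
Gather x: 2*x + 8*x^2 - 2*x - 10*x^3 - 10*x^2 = -10*x^3 - 2*x^2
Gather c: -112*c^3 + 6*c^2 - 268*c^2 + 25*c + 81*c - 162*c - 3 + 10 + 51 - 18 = -112*c^3 - 262*c^2 - 56*c + 40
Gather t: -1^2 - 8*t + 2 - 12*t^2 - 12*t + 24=-12*t^2 - 20*t + 25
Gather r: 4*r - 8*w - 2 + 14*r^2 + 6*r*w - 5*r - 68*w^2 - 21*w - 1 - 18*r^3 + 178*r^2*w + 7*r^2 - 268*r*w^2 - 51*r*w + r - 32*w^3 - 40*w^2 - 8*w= -18*r^3 + r^2*(178*w + 21) + r*(-268*w^2 - 45*w) - 32*w^3 - 108*w^2 - 37*w - 3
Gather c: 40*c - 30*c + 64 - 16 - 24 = 10*c + 24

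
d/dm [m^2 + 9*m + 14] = 2*m + 9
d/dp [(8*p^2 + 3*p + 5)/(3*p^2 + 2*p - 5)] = (7*p^2 - 110*p - 25)/(9*p^4 + 12*p^3 - 26*p^2 - 20*p + 25)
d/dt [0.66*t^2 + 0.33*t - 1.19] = 1.32*t + 0.33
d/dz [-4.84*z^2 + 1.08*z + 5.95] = 1.08 - 9.68*z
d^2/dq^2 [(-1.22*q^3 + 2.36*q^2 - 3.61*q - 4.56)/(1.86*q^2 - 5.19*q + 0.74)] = (2.8421709430404e-14*q^4 - 41.779932*q^3 - 86.0312880000001*q^2 + 289.921416*q - 258.248924)/(6.434856*q^6 - 53.865972*q^5 + 157.98375*q^4 - 182.659455*q^3 + 62.85375*q^2 - 8.526132*q + 0.405224)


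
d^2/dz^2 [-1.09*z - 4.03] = 0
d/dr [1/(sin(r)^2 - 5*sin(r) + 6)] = (5 - 2*sin(r))*cos(r)/(sin(r)^2 - 5*sin(r) + 6)^2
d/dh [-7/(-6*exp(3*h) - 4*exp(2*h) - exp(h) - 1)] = (-126*exp(2*h) - 56*exp(h) - 7)*exp(h)/(6*exp(3*h) + 4*exp(2*h) + exp(h) + 1)^2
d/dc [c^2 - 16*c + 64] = 2*c - 16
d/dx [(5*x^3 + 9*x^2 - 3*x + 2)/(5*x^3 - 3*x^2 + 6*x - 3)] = 3*(-20*x^4 + 30*x^3 - 10*x^2 - 14*x - 1)/(25*x^6 - 30*x^5 + 69*x^4 - 66*x^3 + 54*x^2 - 36*x + 9)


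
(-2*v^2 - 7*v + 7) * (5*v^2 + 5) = -10*v^4 - 35*v^3 + 25*v^2 - 35*v + 35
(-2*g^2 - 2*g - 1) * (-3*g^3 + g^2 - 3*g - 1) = 6*g^5 + 4*g^4 + 7*g^3 + 7*g^2 + 5*g + 1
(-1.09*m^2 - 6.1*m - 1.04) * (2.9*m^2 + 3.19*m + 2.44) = -3.161*m^4 - 21.1671*m^3 - 25.1346*m^2 - 18.2016*m - 2.5376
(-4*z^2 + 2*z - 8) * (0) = 0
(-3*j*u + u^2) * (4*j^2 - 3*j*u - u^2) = -12*j^3*u + 13*j^2*u^2 - u^4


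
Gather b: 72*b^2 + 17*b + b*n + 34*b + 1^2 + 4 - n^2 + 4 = 72*b^2 + b*(n + 51) - n^2 + 9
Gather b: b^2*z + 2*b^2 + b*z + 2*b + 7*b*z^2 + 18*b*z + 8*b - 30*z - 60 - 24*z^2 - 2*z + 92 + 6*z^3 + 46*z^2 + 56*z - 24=b^2*(z + 2) + b*(7*z^2 + 19*z + 10) + 6*z^3 + 22*z^2 + 24*z + 8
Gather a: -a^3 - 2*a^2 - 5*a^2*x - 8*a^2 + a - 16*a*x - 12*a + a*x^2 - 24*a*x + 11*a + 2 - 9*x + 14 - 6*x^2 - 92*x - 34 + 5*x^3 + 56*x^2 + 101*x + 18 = -a^3 + a^2*(-5*x - 10) + a*(x^2 - 40*x) + 5*x^3 + 50*x^2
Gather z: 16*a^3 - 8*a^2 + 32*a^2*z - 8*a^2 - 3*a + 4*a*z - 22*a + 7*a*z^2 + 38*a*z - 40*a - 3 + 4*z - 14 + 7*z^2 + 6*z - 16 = 16*a^3 - 16*a^2 - 65*a + z^2*(7*a + 7) + z*(32*a^2 + 42*a + 10) - 33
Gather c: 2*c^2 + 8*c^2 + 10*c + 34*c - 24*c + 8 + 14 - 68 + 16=10*c^2 + 20*c - 30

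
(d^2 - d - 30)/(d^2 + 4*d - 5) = (d - 6)/(d - 1)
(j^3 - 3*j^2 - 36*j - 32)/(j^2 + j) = j - 4 - 32/j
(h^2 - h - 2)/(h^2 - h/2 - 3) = 2*(h + 1)/(2*h + 3)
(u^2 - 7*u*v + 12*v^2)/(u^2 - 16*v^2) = (u - 3*v)/(u + 4*v)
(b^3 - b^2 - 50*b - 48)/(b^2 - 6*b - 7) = (b^2 - 2*b - 48)/(b - 7)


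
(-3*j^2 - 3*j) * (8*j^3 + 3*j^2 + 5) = -24*j^5 - 33*j^4 - 9*j^3 - 15*j^2 - 15*j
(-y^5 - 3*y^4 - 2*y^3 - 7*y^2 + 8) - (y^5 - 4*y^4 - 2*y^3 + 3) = -2*y^5 + y^4 - 7*y^2 + 5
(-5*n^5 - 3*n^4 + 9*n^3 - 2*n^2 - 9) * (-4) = 20*n^5 + 12*n^4 - 36*n^3 + 8*n^2 + 36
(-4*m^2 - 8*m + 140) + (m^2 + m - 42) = -3*m^2 - 7*m + 98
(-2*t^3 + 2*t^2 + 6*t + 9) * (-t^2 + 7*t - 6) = 2*t^5 - 16*t^4 + 20*t^3 + 21*t^2 + 27*t - 54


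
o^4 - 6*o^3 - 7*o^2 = o^2*(o - 7)*(o + 1)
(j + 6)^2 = j^2 + 12*j + 36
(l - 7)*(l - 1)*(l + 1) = l^3 - 7*l^2 - l + 7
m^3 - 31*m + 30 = (m - 5)*(m - 1)*(m + 6)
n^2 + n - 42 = (n - 6)*(n + 7)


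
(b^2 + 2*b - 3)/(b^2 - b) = (b + 3)/b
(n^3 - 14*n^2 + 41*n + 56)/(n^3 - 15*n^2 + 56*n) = (n + 1)/n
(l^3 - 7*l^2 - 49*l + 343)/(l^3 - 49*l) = (l - 7)/l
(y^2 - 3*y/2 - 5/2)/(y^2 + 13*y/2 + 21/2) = (2*y^2 - 3*y - 5)/(2*y^2 + 13*y + 21)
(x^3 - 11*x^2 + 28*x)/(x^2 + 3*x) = (x^2 - 11*x + 28)/(x + 3)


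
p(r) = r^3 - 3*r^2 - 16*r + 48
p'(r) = 3*r^2 - 6*r - 16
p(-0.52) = 55.37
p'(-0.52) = -12.07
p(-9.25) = -852.14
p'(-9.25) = 296.19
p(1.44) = 21.73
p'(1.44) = -18.42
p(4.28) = 2.97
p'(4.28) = 13.28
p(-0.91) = 59.32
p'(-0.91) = -8.06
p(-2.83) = 46.59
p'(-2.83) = 25.01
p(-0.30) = 52.50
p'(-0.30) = -13.93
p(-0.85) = 58.82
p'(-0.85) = -8.73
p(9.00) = 390.00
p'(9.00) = 173.00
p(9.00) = 390.00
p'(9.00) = 173.00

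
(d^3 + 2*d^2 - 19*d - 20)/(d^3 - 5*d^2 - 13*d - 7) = (d^2 + d - 20)/(d^2 - 6*d - 7)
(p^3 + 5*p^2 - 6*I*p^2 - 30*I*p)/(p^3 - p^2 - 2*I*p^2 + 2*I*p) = (p^2 + 5*p - 6*I*p - 30*I)/(p^2 - p - 2*I*p + 2*I)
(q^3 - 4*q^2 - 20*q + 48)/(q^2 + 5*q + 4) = (q^2 - 8*q + 12)/(q + 1)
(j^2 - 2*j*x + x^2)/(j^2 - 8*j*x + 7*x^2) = (-j + x)/(-j + 7*x)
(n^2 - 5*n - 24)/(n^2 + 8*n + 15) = (n - 8)/(n + 5)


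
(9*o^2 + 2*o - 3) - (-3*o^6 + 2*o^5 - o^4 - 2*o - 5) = 3*o^6 - 2*o^5 + o^4 + 9*o^2 + 4*o + 2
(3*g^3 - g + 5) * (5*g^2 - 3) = 15*g^5 - 14*g^3 + 25*g^2 + 3*g - 15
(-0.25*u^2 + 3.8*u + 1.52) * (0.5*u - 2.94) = -0.125*u^3 + 2.635*u^2 - 10.412*u - 4.4688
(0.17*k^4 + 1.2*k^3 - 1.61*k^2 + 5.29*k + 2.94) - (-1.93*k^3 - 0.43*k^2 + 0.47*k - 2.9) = 0.17*k^4 + 3.13*k^3 - 1.18*k^2 + 4.82*k + 5.84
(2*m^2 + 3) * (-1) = -2*m^2 - 3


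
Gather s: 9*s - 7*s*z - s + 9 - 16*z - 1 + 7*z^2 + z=s*(8 - 7*z) + 7*z^2 - 15*z + 8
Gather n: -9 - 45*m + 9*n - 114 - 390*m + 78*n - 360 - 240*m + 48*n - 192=-675*m + 135*n - 675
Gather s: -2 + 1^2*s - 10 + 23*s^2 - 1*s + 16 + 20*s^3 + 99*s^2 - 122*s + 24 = 20*s^3 + 122*s^2 - 122*s + 28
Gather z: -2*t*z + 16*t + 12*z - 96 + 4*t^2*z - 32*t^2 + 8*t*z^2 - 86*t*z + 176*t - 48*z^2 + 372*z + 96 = -32*t^2 + 192*t + z^2*(8*t - 48) + z*(4*t^2 - 88*t + 384)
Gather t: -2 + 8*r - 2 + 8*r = 16*r - 4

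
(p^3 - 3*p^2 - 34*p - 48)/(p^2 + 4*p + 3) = (p^2 - 6*p - 16)/(p + 1)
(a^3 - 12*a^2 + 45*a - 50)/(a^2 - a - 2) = (a^2 - 10*a + 25)/(a + 1)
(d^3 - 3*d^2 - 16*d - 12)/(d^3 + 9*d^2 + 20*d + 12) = (d - 6)/(d + 6)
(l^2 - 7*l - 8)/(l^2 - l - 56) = (l + 1)/(l + 7)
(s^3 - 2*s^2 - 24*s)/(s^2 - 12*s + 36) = s*(s + 4)/(s - 6)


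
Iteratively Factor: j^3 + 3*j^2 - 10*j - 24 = (j + 2)*(j^2 + j - 12) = (j + 2)*(j + 4)*(j - 3)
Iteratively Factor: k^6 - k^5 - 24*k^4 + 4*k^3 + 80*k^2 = (k)*(k^5 - k^4 - 24*k^3 + 4*k^2 + 80*k) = k*(k - 2)*(k^4 + k^3 - 22*k^2 - 40*k) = k*(k - 2)*(k + 2)*(k^3 - k^2 - 20*k) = k*(k - 2)*(k + 2)*(k + 4)*(k^2 - 5*k) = k*(k - 5)*(k - 2)*(k + 2)*(k + 4)*(k)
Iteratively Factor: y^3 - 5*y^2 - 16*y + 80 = (y - 5)*(y^2 - 16) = (y - 5)*(y + 4)*(y - 4)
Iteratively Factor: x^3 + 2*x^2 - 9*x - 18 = (x + 3)*(x^2 - x - 6) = (x + 2)*(x + 3)*(x - 3)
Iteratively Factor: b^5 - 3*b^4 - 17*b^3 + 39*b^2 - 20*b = (b - 1)*(b^4 - 2*b^3 - 19*b^2 + 20*b) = (b - 1)*(b + 4)*(b^3 - 6*b^2 + 5*b) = (b - 5)*(b - 1)*(b + 4)*(b^2 - b) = (b - 5)*(b - 1)^2*(b + 4)*(b)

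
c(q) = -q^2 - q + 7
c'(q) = -2*q - 1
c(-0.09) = 7.08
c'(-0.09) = -0.82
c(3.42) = -8.12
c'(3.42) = -7.84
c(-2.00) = 5.00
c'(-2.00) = 3.00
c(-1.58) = 6.08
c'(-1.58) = 2.16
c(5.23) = -25.58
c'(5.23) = -11.46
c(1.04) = 4.88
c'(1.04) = -3.08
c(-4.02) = -5.14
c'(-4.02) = 7.04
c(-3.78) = -3.51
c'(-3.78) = 6.56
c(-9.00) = -65.00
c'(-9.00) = 17.00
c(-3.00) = 1.00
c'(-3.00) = 5.00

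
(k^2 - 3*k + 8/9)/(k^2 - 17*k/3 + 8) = (k - 1/3)/(k - 3)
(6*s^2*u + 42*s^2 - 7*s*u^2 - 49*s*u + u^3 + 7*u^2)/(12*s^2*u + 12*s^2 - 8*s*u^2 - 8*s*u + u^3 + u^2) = (s*u + 7*s - u^2 - 7*u)/(2*s*u + 2*s - u^2 - u)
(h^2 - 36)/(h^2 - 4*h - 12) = (h + 6)/(h + 2)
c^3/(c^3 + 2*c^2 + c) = c^2/(c^2 + 2*c + 1)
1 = 1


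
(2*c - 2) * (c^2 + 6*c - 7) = 2*c^3 + 10*c^2 - 26*c + 14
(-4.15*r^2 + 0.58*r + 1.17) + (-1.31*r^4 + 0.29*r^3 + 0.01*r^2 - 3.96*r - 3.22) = -1.31*r^4 + 0.29*r^3 - 4.14*r^2 - 3.38*r - 2.05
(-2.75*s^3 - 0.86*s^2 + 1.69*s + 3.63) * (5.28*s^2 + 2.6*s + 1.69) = -14.52*s^5 - 11.6908*s^4 + 2.0397*s^3 + 22.107*s^2 + 12.2941*s + 6.1347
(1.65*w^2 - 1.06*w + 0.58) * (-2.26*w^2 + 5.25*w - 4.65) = -3.729*w^4 + 11.0581*w^3 - 14.5483*w^2 + 7.974*w - 2.697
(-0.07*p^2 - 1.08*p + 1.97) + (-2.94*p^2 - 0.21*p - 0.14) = -3.01*p^2 - 1.29*p + 1.83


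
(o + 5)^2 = o^2 + 10*o + 25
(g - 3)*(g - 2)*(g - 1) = g^3 - 6*g^2 + 11*g - 6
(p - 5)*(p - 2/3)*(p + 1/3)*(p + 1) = p^4 - 13*p^3/3 - 35*p^2/9 + 23*p/9 + 10/9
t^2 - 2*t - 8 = (t - 4)*(t + 2)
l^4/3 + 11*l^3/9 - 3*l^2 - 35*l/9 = l*(l/3 + 1/3)*(l - 7/3)*(l + 5)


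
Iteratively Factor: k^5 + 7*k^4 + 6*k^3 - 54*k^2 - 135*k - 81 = (k + 3)*(k^4 + 4*k^3 - 6*k^2 - 36*k - 27) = (k + 3)^2*(k^3 + k^2 - 9*k - 9) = (k - 3)*(k + 3)^2*(k^2 + 4*k + 3) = (k - 3)*(k + 1)*(k + 3)^2*(k + 3)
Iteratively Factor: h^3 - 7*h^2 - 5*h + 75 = (h - 5)*(h^2 - 2*h - 15) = (h - 5)^2*(h + 3)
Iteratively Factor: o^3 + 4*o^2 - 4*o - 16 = (o + 4)*(o^2 - 4) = (o + 2)*(o + 4)*(o - 2)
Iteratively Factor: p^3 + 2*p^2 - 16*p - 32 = (p - 4)*(p^2 + 6*p + 8) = (p - 4)*(p + 2)*(p + 4)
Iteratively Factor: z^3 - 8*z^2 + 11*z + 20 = (z - 4)*(z^2 - 4*z - 5) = (z - 4)*(z + 1)*(z - 5)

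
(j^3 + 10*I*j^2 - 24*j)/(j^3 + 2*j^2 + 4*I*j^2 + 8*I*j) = (j + 6*I)/(j + 2)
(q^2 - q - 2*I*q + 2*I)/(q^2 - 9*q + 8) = (q - 2*I)/(q - 8)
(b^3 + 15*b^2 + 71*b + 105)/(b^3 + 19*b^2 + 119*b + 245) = (b + 3)/(b + 7)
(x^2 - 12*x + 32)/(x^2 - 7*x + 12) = (x - 8)/(x - 3)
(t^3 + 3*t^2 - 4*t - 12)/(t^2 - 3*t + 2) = (t^2 + 5*t + 6)/(t - 1)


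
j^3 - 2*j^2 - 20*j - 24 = (j - 6)*(j + 2)^2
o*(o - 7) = o^2 - 7*o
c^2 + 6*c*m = c*(c + 6*m)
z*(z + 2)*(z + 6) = z^3 + 8*z^2 + 12*z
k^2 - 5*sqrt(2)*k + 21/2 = (k - 7*sqrt(2)/2)*(k - 3*sqrt(2)/2)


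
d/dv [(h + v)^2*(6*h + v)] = (h + v)*(13*h + 3*v)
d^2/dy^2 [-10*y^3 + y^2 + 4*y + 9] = 2 - 60*y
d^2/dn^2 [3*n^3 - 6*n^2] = 18*n - 12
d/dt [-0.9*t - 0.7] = -0.900000000000000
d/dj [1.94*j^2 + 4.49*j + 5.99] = 3.88*j + 4.49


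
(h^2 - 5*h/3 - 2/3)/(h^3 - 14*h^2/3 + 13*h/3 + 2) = 1/(h - 3)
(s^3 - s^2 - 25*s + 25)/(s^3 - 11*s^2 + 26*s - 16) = (s^2 - 25)/(s^2 - 10*s + 16)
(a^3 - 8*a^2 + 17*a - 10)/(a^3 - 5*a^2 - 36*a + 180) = (a^2 - 3*a + 2)/(a^2 - 36)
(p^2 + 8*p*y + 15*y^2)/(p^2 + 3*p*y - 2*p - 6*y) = (p + 5*y)/(p - 2)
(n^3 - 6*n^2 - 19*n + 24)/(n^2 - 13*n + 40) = (n^2 + 2*n - 3)/(n - 5)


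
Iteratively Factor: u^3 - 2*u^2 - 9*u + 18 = (u - 2)*(u^2 - 9) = (u - 2)*(u + 3)*(u - 3)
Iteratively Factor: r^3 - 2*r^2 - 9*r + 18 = (r - 2)*(r^2 - 9) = (r - 3)*(r - 2)*(r + 3)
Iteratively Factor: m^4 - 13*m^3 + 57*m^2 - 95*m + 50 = (m - 5)*(m^3 - 8*m^2 + 17*m - 10) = (m - 5)*(m - 1)*(m^2 - 7*m + 10) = (m - 5)^2*(m - 1)*(m - 2)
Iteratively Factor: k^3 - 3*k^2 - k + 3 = (k - 3)*(k^2 - 1) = (k - 3)*(k + 1)*(k - 1)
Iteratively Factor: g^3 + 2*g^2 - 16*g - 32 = (g + 4)*(g^2 - 2*g - 8) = (g - 4)*(g + 4)*(g + 2)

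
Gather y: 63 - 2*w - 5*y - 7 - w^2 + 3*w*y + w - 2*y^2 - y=-w^2 - w - 2*y^2 + y*(3*w - 6) + 56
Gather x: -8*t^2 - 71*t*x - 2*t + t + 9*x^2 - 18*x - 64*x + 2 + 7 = -8*t^2 - t + 9*x^2 + x*(-71*t - 82) + 9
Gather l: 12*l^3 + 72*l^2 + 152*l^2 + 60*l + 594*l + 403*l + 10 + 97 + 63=12*l^3 + 224*l^2 + 1057*l + 170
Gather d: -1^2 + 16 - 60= -45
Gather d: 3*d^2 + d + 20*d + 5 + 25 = 3*d^2 + 21*d + 30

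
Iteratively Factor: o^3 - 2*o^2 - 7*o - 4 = (o + 1)*(o^2 - 3*o - 4) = (o - 4)*(o + 1)*(o + 1)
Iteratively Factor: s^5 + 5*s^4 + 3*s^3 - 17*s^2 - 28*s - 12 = (s - 2)*(s^4 + 7*s^3 + 17*s^2 + 17*s + 6) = (s - 2)*(s + 2)*(s^3 + 5*s^2 + 7*s + 3) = (s - 2)*(s + 1)*(s + 2)*(s^2 + 4*s + 3) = (s - 2)*(s + 1)*(s + 2)*(s + 3)*(s + 1)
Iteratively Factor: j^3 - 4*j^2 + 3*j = (j - 3)*(j^2 - j) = j*(j - 3)*(j - 1)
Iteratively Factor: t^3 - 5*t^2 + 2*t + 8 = (t - 2)*(t^2 - 3*t - 4) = (t - 4)*(t - 2)*(t + 1)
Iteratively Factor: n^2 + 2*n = (n)*(n + 2)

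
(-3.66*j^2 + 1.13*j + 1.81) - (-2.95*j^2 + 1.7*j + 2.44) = -0.71*j^2 - 0.57*j - 0.63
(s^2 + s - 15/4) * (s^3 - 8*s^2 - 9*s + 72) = s^5 - 7*s^4 - 83*s^3/4 + 93*s^2 + 423*s/4 - 270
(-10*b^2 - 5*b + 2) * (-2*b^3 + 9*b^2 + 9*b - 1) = 20*b^5 - 80*b^4 - 139*b^3 - 17*b^2 + 23*b - 2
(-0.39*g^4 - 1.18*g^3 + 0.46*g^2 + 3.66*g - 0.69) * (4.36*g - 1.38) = -1.7004*g^5 - 4.6066*g^4 + 3.634*g^3 + 15.3228*g^2 - 8.0592*g + 0.9522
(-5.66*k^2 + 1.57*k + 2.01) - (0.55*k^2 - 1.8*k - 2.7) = -6.21*k^2 + 3.37*k + 4.71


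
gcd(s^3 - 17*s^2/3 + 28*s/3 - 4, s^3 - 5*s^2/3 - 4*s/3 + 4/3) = s^2 - 8*s/3 + 4/3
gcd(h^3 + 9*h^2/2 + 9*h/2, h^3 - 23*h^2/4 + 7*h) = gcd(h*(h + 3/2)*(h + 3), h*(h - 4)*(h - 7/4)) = h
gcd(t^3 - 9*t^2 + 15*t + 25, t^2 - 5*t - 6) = t + 1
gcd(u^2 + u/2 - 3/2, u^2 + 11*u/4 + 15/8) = u + 3/2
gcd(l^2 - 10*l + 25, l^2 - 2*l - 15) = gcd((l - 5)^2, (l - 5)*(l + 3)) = l - 5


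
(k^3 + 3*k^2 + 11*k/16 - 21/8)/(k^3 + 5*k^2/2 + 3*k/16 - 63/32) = 2*(k + 2)/(2*k + 3)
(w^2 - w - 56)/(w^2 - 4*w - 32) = (w + 7)/(w + 4)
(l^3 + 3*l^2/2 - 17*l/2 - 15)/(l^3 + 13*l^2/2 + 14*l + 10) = (l - 3)/(l + 2)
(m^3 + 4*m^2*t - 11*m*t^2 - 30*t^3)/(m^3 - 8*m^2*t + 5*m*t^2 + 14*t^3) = (m^3 + 4*m^2*t - 11*m*t^2 - 30*t^3)/(m^3 - 8*m^2*t + 5*m*t^2 + 14*t^3)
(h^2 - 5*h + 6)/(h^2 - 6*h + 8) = (h - 3)/(h - 4)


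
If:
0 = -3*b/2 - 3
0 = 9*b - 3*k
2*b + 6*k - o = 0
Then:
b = -2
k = -6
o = -40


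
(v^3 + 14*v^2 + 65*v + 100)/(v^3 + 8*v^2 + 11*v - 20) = (v + 5)/(v - 1)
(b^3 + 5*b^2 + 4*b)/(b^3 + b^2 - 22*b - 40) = b*(b + 1)/(b^2 - 3*b - 10)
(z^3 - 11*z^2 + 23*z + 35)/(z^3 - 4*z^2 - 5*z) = (z - 7)/z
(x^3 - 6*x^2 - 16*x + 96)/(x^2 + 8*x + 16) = (x^2 - 10*x + 24)/(x + 4)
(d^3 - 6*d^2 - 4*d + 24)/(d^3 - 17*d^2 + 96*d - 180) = (d^2 - 4)/(d^2 - 11*d + 30)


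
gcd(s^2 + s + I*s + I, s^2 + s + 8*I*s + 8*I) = s + 1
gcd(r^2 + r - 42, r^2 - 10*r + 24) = r - 6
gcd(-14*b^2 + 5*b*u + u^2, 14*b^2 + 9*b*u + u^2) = 7*b + u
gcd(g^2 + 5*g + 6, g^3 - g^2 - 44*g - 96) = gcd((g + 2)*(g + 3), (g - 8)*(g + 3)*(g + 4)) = g + 3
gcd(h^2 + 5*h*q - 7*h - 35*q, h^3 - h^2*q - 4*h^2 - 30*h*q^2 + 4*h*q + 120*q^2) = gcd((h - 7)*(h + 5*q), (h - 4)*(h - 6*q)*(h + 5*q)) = h + 5*q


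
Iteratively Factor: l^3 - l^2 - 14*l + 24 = (l - 3)*(l^2 + 2*l - 8) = (l - 3)*(l - 2)*(l + 4)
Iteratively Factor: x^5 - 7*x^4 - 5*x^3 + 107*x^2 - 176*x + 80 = (x - 4)*(x^4 - 3*x^3 - 17*x^2 + 39*x - 20) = (x - 5)*(x - 4)*(x^3 + 2*x^2 - 7*x + 4) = (x - 5)*(x - 4)*(x - 1)*(x^2 + 3*x - 4) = (x - 5)*(x - 4)*(x - 1)^2*(x + 4)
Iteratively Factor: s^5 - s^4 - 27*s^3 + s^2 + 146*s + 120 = (s + 2)*(s^4 - 3*s^3 - 21*s^2 + 43*s + 60) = (s - 3)*(s + 2)*(s^3 - 21*s - 20) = (s - 3)*(s + 2)*(s + 4)*(s^2 - 4*s - 5) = (s - 5)*(s - 3)*(s + 2)*(s + 4)*(s + 1)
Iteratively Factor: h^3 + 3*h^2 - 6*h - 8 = (h - 2)*(h^2 + 5*h + 4) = (h - 2)*(h + 4)*(h + 1)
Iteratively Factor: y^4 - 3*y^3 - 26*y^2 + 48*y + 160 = (y - 5)*(y^3 + 2*y^2 - 16*y - 32) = (y - 5)*(y + 4)*(y^2 - 2*y - 8) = (y - 5)*(y - 4)*(y + 4)*(y + 2)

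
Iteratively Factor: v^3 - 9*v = (v)*(v^2 - 9) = v*(v + 3)*(v - 3)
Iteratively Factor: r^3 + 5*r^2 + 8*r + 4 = (r + 2)*(r^2 + 3*r + 2) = (r + 1)*(r + 2)*(r + 2)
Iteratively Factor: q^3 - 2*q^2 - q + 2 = (q + 1)*(q^2 - 3*q + 2) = (q - 2)*(q + 1)*(q - 1)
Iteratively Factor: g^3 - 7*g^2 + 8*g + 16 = (g + 1)*(g^2 - 8*g + 16) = (g - 4)*(g + 1)*(g - 4)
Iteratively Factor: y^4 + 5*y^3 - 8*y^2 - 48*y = (y + 4)*(y^3 + y^2 - 12*y) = (y + 4)^2*(y^2 - 3*y) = (y - 3)*(y + 4)^2*(y)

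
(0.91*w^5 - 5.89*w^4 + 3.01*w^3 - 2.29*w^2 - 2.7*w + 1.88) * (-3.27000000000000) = -2.9757*w^5 + 19.2603*w^4 - 9.8427*w^3 + 7.4883*w^2 + 8.829*w - 6.1476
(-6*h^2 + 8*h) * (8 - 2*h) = 12*h^3 - 64*h^2 + 64*h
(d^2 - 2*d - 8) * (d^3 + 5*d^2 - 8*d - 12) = d^5 + 3*d^4 - 26*d^3 - 36*d^2 + 88*d + 96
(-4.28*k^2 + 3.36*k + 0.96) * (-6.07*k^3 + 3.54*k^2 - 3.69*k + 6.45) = 25.9796*k^5 - 35.5464*k^4 + 21.8604*k^3 - 36.606*k^2 + 18.1296*k + 6.192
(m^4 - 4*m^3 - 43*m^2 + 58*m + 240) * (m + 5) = m^5 + m^4 - 63*m^3 - 157*m^2 + 530*m + 1200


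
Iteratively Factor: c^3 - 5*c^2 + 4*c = (c)*(c^2 - 5*c + 4) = c*(c - 4)*(c - 1)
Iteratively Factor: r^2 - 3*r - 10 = (r - 5)*(r + 2)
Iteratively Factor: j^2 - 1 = (j - 1)*(j + 1)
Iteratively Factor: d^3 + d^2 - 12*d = (d - 3)*(d^2 + 4*d) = d*(d - 3)*(d + 4)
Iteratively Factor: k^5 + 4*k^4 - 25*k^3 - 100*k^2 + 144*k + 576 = (k - 4)*(k^4 + 8*k^3 + 7*k^2 - 72*k - 144) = (k - 4)*(k + 3)*(k^3 + 5*k^2 - 8*k - 48) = (k - 4)*(k + 3)*(k + 4)*(k^2 + k - 12) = (k - 4)*(k + 3)*(k + 4)^2*(k - 3)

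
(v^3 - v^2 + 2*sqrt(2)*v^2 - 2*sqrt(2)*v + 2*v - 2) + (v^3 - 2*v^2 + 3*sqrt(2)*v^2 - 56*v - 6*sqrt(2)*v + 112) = 2*v^3 - 3*v^2 + 5*sqrt(2)*v^2 - 54*v - 8*sqrt(2)*v + 110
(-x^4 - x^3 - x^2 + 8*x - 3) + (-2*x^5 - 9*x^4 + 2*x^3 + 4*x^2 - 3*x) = -2*x^5 - 10*x^4 + x^3 + 3*x^2 + 5*x - 3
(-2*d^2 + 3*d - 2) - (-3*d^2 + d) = d^2 + 2*d - 2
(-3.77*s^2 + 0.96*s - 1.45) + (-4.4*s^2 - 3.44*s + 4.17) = -8.17*s^2 - 2.48*s + 2.72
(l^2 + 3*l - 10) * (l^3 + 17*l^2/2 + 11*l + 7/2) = l^5 + 23*l^4/2 + 53*l^3/2 - 97*l^2/2 - 199*l/2 - 35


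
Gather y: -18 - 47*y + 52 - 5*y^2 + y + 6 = -5*y^2 - 46*y + 40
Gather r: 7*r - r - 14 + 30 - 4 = 6*r + 12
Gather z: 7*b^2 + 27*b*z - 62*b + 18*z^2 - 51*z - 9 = 7*b^2 - 62*b + 18*z^2 + z*(27*b - 51) - 9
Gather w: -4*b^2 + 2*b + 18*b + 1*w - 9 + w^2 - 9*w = -4*b^2 + 20*b + w^2 - 8*w - 9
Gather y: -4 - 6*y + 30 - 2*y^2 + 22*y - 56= -2*y^2 + 16*y - 30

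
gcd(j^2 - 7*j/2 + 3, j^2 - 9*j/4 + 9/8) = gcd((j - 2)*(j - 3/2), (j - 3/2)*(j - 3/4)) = j - 3/2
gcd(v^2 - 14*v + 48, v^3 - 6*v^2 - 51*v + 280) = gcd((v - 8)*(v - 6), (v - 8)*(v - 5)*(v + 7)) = v - 8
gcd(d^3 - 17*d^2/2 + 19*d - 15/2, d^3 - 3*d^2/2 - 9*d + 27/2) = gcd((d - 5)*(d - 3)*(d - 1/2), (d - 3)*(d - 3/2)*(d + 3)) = d - 3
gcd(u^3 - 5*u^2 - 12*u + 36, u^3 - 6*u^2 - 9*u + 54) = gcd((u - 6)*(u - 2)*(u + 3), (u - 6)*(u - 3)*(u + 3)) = u^2 - 3*u - 18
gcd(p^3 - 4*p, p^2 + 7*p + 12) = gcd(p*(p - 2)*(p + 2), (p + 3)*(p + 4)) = 1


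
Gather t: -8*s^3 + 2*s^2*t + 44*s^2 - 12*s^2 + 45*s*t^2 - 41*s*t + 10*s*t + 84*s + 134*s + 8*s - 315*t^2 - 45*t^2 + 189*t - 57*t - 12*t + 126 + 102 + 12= -8*s^3 + 32*s^2 + 226*s + t^2*(45*s - 360) + t*(2*s^2 - 31*s + 120) + 240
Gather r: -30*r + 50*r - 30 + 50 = 20*r + 20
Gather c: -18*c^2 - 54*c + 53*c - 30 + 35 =-18*c^2 - c + 5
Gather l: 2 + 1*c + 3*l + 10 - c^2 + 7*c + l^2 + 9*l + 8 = -c^2 + 8*c + l^2 + 12*l + 20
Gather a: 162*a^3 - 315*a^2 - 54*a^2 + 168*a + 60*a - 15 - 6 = 162*a^3 - 369*a^2 + 228*a - 21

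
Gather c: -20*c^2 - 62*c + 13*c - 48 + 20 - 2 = -20*c^2 - 49*c - 30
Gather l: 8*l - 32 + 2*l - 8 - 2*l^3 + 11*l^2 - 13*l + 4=-2*l^3 + 11*l^2 - 3*l - 36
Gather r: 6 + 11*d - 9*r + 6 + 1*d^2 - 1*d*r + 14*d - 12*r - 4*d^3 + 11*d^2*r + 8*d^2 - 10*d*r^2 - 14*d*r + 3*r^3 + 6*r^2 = -4*d^3 + 9*d^2 + 25*d + 3*r^3 + r^2*(6 - 10*d) + r*(11*d^2 - 15*d - 21) + 12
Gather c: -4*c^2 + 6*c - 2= -4*c^2 + 6*c - 2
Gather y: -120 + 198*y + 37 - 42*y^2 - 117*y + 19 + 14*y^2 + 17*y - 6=-28*y^2 + 98*y - 70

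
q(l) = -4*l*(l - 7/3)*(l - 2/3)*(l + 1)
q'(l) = -4*l*(l - 7/3)*(l - 2/3) - 4*l*(l - 7/3)*(l + 1) - 4*l*(l - 2/3)*(l + 1) - 4*(l - 7/3)*(l - 2/3)*(l + 1) = -16*l^3 + 24*l^2 + 104*l/9 - 56/9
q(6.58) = -5009.98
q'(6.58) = -3449.32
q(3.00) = -74.67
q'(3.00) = -187.56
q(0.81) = 1.28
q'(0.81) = 10.38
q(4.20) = -576.19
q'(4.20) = -719.74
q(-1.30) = -11.15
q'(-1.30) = 54.47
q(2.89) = -55.66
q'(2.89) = -158.58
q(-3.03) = -487.80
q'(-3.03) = 624.20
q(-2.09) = -111.11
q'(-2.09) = 220.53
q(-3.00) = -469.33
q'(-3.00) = 607.11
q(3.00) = -74.67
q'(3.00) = -187.56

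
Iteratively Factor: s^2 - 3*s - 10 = (s + 2)*(s - 5)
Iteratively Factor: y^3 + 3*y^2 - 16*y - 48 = (y - 4)*(y^2 + 7*y + 12) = (y - 4)*(y + 3)*(y + 4)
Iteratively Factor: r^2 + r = (r)*(r + 1)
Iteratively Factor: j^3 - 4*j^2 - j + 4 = (j - 4)*(j^2 - 1) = (j - 4)*(j - 1)*(j + 1)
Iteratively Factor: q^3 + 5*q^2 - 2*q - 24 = (q + 4)*(q^2 + q - 6) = (q + 3)*(q + 4)*(q - 2)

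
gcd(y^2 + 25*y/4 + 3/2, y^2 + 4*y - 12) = y + 6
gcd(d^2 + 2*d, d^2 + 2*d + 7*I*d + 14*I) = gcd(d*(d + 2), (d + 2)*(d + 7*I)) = d + 2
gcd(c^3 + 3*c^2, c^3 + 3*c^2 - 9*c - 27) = c + 3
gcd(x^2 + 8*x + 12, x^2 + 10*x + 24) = x + 6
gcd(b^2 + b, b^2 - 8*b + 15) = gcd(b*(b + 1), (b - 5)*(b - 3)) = 1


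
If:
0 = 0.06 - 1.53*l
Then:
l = 0.04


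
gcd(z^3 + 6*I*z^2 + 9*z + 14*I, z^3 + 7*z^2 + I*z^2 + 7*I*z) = z + I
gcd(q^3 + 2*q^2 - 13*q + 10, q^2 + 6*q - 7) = q - 1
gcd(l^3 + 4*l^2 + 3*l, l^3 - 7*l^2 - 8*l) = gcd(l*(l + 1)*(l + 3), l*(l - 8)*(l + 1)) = l^2 + l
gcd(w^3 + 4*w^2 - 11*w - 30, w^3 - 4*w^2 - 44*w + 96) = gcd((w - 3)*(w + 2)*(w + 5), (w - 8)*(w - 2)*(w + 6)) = 1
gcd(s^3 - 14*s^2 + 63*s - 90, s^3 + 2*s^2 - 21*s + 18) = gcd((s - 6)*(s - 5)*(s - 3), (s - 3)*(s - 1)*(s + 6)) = s - 3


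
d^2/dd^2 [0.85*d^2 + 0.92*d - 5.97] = 1.70000000000000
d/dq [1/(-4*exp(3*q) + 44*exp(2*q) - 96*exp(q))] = (3*exp(2*q) - 22*exp(q) + 24)*exp(-q)/(4*(exp(2*q) - 11*exp(q) + 24)^2)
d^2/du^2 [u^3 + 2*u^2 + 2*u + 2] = 6*u + 4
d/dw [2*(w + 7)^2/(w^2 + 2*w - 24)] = 4*(w + 7)*(w^2 + 2*w - (w + 1)*(w + 7) - 24)/(w^2 + 2*w - 24)^2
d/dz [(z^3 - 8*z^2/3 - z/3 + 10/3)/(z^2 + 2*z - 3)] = (3*z^4 + 12*z^3 - 42*z^2 + 28*z - 17)/(3*(z^4 + 4*z^3 - 2*z^2 - 12*z + 9))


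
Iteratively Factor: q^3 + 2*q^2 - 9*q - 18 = (q + 3)*(q^2 - q - 6) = (q + 2)*(q + 3)*(q - 3)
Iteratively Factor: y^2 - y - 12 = (y - 4)*(y + 3)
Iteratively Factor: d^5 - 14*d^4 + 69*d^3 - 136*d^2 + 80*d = (d - 1)*(d^4 - 13*d^3 + 56*d^2 - 80*d) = (d - 5)*(d - 1)*(d^3 - 8*d^2 + 16*d) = (d - 5)*(d - 4)*(d - 1)*(d^2 - 4*d) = d*(d - 5)*(d - 4)*(d - 1)*(d - 4)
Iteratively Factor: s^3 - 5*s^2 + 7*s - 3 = (s - 3)*(s^2 - 2*s + 1) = (s - 3)*(s - 1)*(s - 1)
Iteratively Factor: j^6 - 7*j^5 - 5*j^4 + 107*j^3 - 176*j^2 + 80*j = (j - 4)*(j^5 - 3*j^4 - 17*j^3 + 39*j^2 - 20*j) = (j - 5)*(j - 4)*(j^4 + 2*j^3 - 7*j^2 + 4*j) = (j - 5)*(j - 4)*(j - 1)*(j^3 + 3*j^2 - 4*j) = j*(j - 5)*(j - 4)*(j - 1)*(j^2 + 3*j - 4) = j*(j - 5)*(j - 4)*(j - 1)*(j + 4)*(j - 1)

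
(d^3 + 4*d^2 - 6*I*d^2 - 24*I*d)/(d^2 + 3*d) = (d^2 + d*(4 - 6*I) - 24*I)/(d + 3)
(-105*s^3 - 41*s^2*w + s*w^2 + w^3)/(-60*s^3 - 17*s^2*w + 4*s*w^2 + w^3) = (7*s - w)/(4*s - w)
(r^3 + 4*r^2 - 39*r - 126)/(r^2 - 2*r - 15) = (r^2 + r - 42)/(r - 5)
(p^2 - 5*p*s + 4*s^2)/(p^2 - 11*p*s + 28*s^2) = (p - s)/(p - 7*s)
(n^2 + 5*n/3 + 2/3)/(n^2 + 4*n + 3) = (n + 2/3)/(n + 3)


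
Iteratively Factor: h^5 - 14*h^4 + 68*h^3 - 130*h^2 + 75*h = (h - 5)*(h^4 - 9*h^3 + 23*h^2 - 15*h) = (h - 5)^2*(h^3 - 4*h^2 + 3*h) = h*(h - 5)^2*(h^2 - 4*h + 3) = h*(h - 5)^2*(h - 3)*(h - 1)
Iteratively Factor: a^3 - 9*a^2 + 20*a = (a - 5)*(a^2 - 4*a) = a*(a - 5)*(a - 4)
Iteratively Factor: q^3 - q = (q - 1)*(q^2 + q) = q*(q - 1)*(q + 1)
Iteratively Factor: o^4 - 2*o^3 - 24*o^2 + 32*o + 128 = (o + 4)*(o^3 - 6*o^2 + 32) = (o - 4)*(o + 4)*(o^2 - 2*o - 8) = (o - 4)^2*(o + 4)*(o + 2)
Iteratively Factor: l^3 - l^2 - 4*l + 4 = (l + 2)*(l^2 - 3*l + 2) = (l - 1)*(l + 2)*(l - 2)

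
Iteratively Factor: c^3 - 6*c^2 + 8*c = (c - 4)*(c^2 - 2*c) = (c - 4)*(c - 2)*(c)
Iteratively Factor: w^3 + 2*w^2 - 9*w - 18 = (w + 3)*(w^2 - w - 6) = (w + 2)*(w + 3)*(w - 3)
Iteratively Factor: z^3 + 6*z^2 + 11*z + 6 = (z + 1)*(z^2 + 5*z + 6) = (z + 1)*(z + 3)*(z + 2)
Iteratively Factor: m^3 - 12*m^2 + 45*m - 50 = (m - 5)*(m^2 - 7*m + 10) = (m - 5)*(m - 2)*(m - 5)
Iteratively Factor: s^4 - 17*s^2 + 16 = (s - 1)*(s^3 + s^2 - 16*s - 16) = (s - 1)*(s + 1)*(s^2 - 16) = (s - 1)*(s + 1)*(s + 4)*(s - 4)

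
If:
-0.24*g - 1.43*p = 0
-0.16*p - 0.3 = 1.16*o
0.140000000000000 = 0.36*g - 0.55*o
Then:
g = -0.01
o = -0.26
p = 0.00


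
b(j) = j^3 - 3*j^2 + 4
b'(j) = 3*j^2 - 6*j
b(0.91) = 2.27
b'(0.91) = -2.98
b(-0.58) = 2.80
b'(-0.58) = 4.49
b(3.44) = 9.21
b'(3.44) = 14.86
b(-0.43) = 3.37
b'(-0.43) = 3.13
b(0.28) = 3.79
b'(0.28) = -1.44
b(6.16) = 123.91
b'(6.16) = 76.88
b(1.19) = 1.44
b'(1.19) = -2.89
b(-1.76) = -10.74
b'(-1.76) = 19.85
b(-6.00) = -320.00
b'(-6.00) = 144.00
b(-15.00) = -4046.00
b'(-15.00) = 765.00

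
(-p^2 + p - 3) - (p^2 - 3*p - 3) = -2*p^2 + 4*p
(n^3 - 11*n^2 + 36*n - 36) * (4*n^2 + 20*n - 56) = 4*n^5 - 24*n^4 - 132*n^3 + 1192*n^2 - 2736*n + 2016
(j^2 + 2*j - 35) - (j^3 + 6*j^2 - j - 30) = -j^3 - 5*j^2 + 3*j - 5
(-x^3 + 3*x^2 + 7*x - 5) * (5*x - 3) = -5*x^4 + 18*x^3 + 26*x^2 - 46*x + 15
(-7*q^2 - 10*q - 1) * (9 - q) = 7*q^3 - 53*q^2 - 89*q - 9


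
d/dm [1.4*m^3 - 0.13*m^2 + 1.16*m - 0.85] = 4.2*m^2 - 0.26*m + 1.16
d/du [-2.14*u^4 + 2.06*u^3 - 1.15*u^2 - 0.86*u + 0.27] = -8.56*u^3 + 6.18*u^2 - 2.3*u - 0.86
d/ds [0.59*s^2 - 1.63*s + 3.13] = 1.18*s - 1.63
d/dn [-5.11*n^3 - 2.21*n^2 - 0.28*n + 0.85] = -15.33*n^2 - 4.42*n - 0.28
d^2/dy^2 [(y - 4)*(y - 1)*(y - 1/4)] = 6*y - 21/2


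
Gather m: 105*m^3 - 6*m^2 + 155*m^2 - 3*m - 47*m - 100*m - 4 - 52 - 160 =105*m^3 + 149*m^2 - 150*m - 216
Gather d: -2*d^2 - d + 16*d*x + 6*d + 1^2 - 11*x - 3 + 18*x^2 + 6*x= -2*d^2 + d*(16*x + 5) + 18*x^2 - 5*x - 2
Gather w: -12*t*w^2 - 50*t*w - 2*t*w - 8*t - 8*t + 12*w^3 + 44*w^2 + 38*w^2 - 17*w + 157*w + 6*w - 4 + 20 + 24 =-16*t + 12*w^3 + w^2*(82 - 12*t) + w*(146 - 52*t) + 40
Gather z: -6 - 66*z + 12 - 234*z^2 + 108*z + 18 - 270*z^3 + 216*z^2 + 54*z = -270*z^3 - 18*z^2 + 96*z + 24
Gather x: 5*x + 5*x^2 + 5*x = 5*x^2 + 10*x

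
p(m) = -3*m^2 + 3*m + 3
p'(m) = 3 - 6*m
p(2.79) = -11.98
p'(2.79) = -13.74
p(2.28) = -5.76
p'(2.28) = -10.68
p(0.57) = 3.74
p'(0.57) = -0.42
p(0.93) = 3.20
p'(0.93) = -2.58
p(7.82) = -157.00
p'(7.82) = -43.92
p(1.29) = 1.88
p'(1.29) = -4.74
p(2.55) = -8.86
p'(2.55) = -12.30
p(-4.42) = -68.87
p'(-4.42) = 29.52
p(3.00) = -15.00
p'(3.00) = -15.00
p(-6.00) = -123.00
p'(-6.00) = 39.00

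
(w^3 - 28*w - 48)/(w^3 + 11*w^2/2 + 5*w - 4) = 2*(w - 6)/(2*w - 1)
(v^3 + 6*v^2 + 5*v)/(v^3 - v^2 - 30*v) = (v + 1)/(v - 6)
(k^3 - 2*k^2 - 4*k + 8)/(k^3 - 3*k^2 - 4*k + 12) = (k - 2)/(k - 3)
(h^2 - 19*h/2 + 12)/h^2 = 1 - 19/(2*h) + 12/h^2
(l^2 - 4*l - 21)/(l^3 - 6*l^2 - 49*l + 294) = (l + 3)/(l^2 + l - 42)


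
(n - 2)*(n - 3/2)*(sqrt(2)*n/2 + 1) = sqrt(2)*n^3/2 - 7*sqrt(2)*n^2/4 + n^2 - 7*n/2 + 3*sqrt(2)*n/2 + 3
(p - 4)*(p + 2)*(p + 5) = p^3 + 3*p^2 - 18*p - 40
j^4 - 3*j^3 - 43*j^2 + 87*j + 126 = (j - 7)*(j - 3)*(j + 1)*(j + 6)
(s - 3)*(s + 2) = s^2 - s - 6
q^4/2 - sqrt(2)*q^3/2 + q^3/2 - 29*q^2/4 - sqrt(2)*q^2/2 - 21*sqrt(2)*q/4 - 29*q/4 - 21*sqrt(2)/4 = (q/2 + 1/2)*(q - 7*sqrt(2)/2)*(q + sqrt(2))*(q + 3*sqrt(2)/2)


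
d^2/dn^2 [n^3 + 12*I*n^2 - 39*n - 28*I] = 6*n + 24*I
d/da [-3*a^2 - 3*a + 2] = -6*a - 3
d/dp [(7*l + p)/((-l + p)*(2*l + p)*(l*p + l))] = ((l - p)*(2*l + p)*(7*l + p) - (l - p)*(2*l + p)*(p + 1) + (l - p)*(7*l + p)*(p + 1) - (2*l + p)*(7*l + p)*(p + 1))/(l*(l - p)^2*(2*l + p)^2*(p + 1)^2)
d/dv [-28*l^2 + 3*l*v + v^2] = 3*l + 2*v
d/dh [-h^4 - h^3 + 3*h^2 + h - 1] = -4*h^3 - 3*h^2 + 6*h + 1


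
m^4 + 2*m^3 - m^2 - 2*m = m*(m - 1)*(m + 1)*(m + 2)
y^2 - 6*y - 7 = (y - 7)*(y + 1)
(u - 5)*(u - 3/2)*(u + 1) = u^3 - 11*u^2/2 + u + 15/2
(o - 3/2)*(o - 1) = o^2 - 5*o/2 + 3/2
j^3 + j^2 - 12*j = j*(j - 3)*(j + 4)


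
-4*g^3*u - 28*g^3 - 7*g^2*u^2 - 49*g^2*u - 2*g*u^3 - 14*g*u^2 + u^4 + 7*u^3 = (-4*g + u)*(g + u)^2*(u + 7)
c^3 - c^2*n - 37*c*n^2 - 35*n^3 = (c - 7*n)*(c + n)*(c + 5*n)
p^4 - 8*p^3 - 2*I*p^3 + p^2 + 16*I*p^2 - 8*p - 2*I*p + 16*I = (p - 8)*(p - 2*I)*(p - I)*(p + I)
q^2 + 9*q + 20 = (q + 4)*(q + 5)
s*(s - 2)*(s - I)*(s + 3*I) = s^4 - 2*s^3 + 2*I*s^3 + 3*s^2 - 4*I*s^2 - 6*s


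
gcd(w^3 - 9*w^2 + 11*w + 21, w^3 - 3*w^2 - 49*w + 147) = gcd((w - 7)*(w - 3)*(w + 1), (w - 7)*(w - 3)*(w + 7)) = w^2 - 10*w + 21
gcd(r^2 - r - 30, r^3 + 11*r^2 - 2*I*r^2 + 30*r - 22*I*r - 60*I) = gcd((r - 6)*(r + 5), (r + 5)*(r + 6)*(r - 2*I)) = r + 5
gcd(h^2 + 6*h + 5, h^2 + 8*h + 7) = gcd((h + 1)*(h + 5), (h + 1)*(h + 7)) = h + 1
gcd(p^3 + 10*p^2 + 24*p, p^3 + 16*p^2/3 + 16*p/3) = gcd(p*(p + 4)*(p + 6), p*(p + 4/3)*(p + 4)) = p^2 + 4*p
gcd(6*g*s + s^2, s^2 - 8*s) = s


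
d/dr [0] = 0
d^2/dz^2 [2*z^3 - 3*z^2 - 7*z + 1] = 12*z - 6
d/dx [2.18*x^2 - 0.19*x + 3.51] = 4.36*x - 0.19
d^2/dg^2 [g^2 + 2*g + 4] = 2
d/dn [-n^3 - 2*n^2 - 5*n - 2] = -3*n^2 - 4*n - 5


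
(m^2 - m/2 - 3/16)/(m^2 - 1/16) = (4*m - 3)/(4*m - 1)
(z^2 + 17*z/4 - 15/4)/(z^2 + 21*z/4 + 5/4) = (4*z - 3)/(4*z + 1)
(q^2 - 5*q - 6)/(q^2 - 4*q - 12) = (q + 1)/(q + 2)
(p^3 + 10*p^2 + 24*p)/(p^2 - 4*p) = (p^2 + 10*p + 24)/(p - 4)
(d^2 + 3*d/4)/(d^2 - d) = (d + 3/4)/(d - 1)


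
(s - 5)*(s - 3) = s^2 - 8*s + 15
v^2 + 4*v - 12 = (v - 2)*(v + 6)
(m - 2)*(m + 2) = m^2 - 4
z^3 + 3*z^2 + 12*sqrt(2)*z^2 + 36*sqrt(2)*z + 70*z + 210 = (z + 3)*(z + 5*sqrt(2))*(z + 7*sqrt(2))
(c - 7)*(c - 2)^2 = c^3 - 11*c^2 + 32*c - 28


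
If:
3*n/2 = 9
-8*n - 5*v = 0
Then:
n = 6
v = -48/5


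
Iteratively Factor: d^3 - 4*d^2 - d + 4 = (d - 4)*(d^2 - 1) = (d - 4)*(d + 1)*(d - 1)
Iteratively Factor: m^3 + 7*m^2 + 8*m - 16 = (m - 1)*(m^2 + 8*m + 16) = (m - 1)*(m + 4)*(m + 4)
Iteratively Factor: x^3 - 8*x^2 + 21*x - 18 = (x - 3)*(x^2 - 5*x + 6) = (x - 3)*(x - 2)*(x - 3)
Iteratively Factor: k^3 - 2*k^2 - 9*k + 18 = (k + 3)*(k^2 - 5*k + 6) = (k - 3)*(k + 3)*(k - 2)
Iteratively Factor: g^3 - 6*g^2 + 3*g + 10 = (g + 1)*(g^2 - 7*g + 10) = (g - 2)*(g + 1)*(g - 5)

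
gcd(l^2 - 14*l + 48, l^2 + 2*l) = 1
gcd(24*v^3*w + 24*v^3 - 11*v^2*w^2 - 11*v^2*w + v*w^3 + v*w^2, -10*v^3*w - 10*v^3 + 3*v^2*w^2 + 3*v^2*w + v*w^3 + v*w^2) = v*w + v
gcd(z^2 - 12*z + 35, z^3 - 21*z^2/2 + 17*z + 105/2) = z^2 - 12*z + 35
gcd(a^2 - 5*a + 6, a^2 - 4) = a - 2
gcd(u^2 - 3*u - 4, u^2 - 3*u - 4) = u^2 - 3*u - 4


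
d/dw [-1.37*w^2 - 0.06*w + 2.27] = -2.74*w - 0.06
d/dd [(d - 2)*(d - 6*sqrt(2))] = 2*d - 6*sqrt(2) - 2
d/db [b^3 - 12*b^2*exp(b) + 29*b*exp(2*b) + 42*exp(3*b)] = -12*b^2*exp(b) + 3*b^2 + 58*b*exp(2*b) - 24*b*exp(b) + 126*exp(3*b) + 29*exp(2*b)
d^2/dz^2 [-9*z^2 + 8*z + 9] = -18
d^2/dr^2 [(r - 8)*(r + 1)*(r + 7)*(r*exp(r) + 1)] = r^4*exp(r) + 8*r^3*exp(r) - 45*r^2*exp(r) - 284*r*exp(r) + 6*r - 226*exp(r)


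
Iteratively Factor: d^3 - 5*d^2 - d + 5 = (d - 5)*(d^2 - 1) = (d - 5)*(d + 1)*(d - 1)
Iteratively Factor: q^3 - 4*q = (q - 2)*(q^2 + 2*q) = q*(q - 2)*(q + 2)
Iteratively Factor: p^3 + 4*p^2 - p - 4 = (p + 1)*(p^2 + 3*p - 4) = (p - 1)*(p + 1)*(p + 4)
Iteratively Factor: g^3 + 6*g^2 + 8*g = (g + 4)*(g^2 + 2*g) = (g + 2)*(g + 4)*(g)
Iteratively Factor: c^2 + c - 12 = (c - 3)*(c + 4)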